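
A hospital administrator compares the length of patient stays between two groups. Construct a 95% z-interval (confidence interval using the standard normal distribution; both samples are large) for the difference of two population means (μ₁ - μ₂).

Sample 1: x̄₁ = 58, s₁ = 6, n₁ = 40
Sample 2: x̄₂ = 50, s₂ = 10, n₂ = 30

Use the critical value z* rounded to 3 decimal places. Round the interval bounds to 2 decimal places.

Both samples are large (n₁ = 40 ≥ 30, n₂ = 30 ≥ 30), so a z-interval for the difference of means applies.

Point estimate: x̄₁ - x̄₂ = 58 - 50 = 8

Standard error: SE = √(s₁²/n₁ + s₂²/n₂)
= √(6²/40 + 10²/30)
= √(0.900000 + 3.333333)
= 2.057507

For 95% confidence, z* = 1.96 (from standard normal table)
Margin of error: E = z* × SE = 1.96 × 2.057507 = 4.0327

Z-interval: (x̄₁ - x̄₂) ± E = 8 ± 4.0327 = (3.9673, 12.0327)

Rounded to 2 decimal places:

(3.97, 12.03)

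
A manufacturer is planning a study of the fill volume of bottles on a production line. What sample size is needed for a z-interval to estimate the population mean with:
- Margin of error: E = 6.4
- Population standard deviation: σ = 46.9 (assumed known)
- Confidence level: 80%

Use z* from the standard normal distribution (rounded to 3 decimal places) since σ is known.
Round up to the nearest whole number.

Using z* since population σ is known (z-interval formula).

For 80% confidence, z* = 1.282 (from standard normal table)

Sample size formula for z-interval: n = (z*σ/E)²

n = (1.282 × 46.9 / 6.4)²
  = (9.394656)²
  = 88.2596

Round up to the nearest whole number: n = 89

89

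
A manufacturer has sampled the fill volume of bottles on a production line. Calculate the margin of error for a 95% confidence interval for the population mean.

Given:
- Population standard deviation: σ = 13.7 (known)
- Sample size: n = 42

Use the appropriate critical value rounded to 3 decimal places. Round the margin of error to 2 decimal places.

The population standard deviation σ is known, so use the z-interval margin of error formula.

For 95% confidence, z* = 1.96 (from standard normal table)

Margin of error formula for z-interval: E = z* × σ/√n

E = 1.96 × 13.7/√42
  = 1.96 × 2.113956
  = 4.1434

Rounded to 2 decimal places:

4.14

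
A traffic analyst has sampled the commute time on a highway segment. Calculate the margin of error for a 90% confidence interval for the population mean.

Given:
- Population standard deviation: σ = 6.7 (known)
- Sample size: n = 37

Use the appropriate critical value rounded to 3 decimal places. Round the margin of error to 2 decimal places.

The population standard deviation σ is known, so use the z-interval margin of error formula.

For 90% confidence, z* = 1.645 (from standard normal table)

Margin of error formula for z-interval: E = z* × σ/√n

E = 1.645 × 6.7/√37
  = 1.645 × 1.101473
  = 1.8119

Rounded to 2 decimal places:

1.81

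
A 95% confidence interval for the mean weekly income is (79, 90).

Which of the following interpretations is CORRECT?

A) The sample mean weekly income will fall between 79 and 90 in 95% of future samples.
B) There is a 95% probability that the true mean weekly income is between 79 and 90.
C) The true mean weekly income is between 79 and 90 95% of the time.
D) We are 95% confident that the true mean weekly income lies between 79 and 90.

A confidence interval represents our confidence in the procedure, not a probability statement about the parameter.

Key concept: If we repeated this sampling process many times and computed a 95% CI each time, about 95% of those intervals would contain the true population parameter.

For this specific interval (79, 90):
- Midpoint (point estimate): 84.5
- Margin of error: 5.5

The correct interpretation is the one stating confidence that the true parameter lies in the interval — option D.

D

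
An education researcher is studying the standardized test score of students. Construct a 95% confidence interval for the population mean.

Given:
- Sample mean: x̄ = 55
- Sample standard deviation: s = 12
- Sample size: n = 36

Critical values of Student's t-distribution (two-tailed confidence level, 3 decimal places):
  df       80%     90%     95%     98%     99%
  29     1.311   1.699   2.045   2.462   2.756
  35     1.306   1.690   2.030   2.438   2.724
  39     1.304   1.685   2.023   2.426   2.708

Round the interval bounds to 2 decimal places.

The population standard deviation σ is unknown (only the sample standard deviation s is given), so use a t-interval with df = n - 1 = 36 - 1 = 35.

For 95% confidence with df = 35, t* = 2.030 (from t-table)

Standard error: SE = s/√n = 12/√36 = 2.000000

Margin of error: E = t* × SE = 2.030 × 2.000000 = 4.0600

T-interval: x̄ ± E = 55 ± 4.0600 = (50.9400, 59.0600)

Rounded to 2 decimal places:

(50.94, 59.06)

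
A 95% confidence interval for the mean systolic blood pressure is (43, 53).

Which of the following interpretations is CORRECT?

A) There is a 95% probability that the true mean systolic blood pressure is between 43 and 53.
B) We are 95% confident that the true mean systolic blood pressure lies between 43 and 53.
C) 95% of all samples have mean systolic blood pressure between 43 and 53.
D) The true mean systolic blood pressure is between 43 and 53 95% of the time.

A confidence interval represents our confidence in the procedure, not a probability statement about the parameter.

Key concept: If we repeated this sampling process many times and computed a 95% CI each time, about 95% of those intervals would contain the true population parameter.

For this specific interval (43, 53):
- Midpoint (point estimate): 48
- Margin of error: 5

The correct interpretation is the one stating confidence that the true parameter lies in the interval — option B.

B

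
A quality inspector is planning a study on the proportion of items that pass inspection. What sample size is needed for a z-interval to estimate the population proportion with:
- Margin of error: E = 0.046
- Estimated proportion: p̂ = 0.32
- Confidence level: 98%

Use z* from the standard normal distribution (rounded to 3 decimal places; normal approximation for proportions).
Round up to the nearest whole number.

Using z* for proportion z-interval (normal approximation).

For 98% confidence, z* = 2.326 (from standard normal table)

Sample size formula for proportion z-interval: n = z*²p̂(1-p̂)/E²

n = 2.326² × 0.32 × 0.68 / 0.046²
  = 5.410276 × 0.2176 / 0.002116
  = 556.3686

Round up to the nearest whole number: n = 557

557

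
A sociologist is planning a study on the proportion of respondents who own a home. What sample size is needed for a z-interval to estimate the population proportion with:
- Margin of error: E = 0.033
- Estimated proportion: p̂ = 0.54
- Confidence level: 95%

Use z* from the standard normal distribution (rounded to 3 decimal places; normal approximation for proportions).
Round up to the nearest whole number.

Using z* for proportion z-interval (normal approximation).

For 95% confidence, z* = 1.96 (from standard normal table)

Sample size formula for proportion z-interval: n = z*²p̂(1-p̂)/E²

n = 1.96² × 0.54 × 0.46 / 0.033²
  = 3.8416 × 0.2484 / 0.001089
  = 876.2658

Round up to the nearest whole number: n = 877

877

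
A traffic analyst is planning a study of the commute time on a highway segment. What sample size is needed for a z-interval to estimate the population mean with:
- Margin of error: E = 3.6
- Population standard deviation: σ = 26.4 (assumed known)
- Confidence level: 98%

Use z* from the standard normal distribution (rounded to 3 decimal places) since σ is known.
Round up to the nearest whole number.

Using z* since population σ is known (z-interval formula).

For 98% confidence, z* = 2.326 (from standard normal table)

Sample size formula for z-interval: n = (z*σ/E)²

n = (2.326 × 26.4 / 3.6)²
  = (17.057333)²
  = 290.9526

Round up to the nearest whole number: n = 291

291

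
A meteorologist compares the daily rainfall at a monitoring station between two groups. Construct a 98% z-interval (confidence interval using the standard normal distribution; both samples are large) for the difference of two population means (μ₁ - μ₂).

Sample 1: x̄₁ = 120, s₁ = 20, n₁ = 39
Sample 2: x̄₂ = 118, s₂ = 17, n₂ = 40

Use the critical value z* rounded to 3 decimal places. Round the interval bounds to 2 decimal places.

Both samples are large (n₁ = 39 ≥ 30, n₂ = 40 ≥ 30), so a z-interval for the difference of means applies.

Point estimate: x̄₁ - x̄₂ = 120 - 118 = 2

Standard error: SE = √(s₁²/n₁ + s₂²/n₂)
= √(20²/39 + 17²/40)
= √(10.256410 + 7.225000)
= 4.181078

For 98% confidence, z* = 2.326 (from standard normal table)
Margin of error: E = z* × SE = 2.326 × 4.181078 = 9.7252

Z-interval: (x̄₁ - x̄₂) ± E = 2 ± 9.7252 = (-7.7252, 11.7252)

Rounded to 2 decimal places:

(-7.73, 11.73)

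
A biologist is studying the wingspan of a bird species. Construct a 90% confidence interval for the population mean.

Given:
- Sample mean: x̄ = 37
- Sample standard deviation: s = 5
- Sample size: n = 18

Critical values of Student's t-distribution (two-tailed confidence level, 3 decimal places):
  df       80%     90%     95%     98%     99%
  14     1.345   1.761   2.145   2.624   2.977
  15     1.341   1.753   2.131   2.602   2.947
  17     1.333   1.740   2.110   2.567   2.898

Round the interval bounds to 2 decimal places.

The population standard deviation σ is unknown (only the sample standard deviation s is given), so use a t-interval with df = n - 1 = 18 - 1 = 17.

For 90% confidence with df = 17, t* = 1.740 (from t-table)

Standard error: SE = s/√n = 5/√18 = 1.178511

Margin of error: E = t* × SE = 1.740 × 1.178511 = 2.0506

T-interval: x̄ ± E = 37 ± 2.0506 = (34.9494, 39.0506)

Rounded to 2 decimal places:

(34.95, 39.05)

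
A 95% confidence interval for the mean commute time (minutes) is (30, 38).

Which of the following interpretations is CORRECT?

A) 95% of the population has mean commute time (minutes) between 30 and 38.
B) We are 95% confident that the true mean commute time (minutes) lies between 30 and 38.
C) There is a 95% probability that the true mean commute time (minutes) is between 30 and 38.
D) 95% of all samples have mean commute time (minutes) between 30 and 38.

A confidence interval represents our confidence in the procedure, not a probability statement about the parameter.

Key concept: If we repeated this sampling process many times and computed a 95% CI each time, about 95% of those intervals would contain the true population parameter.

For this specific interval (30, 38):
- Midpoint (point estimate): 34
- Margin of error: 4

The correct interpretation is the one stating confidence that the true parameter lies in the interval — option B.

B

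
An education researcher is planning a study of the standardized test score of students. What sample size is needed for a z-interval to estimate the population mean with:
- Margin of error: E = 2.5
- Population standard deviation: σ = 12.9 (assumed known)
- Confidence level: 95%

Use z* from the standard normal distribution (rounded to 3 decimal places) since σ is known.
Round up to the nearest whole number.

Using z* since population σ is known (z-interval formula).

For 95% confidence, z* = 1.96 (from standard normal table)

Sample size formula for z-interval: n = (z*σ/E)²

n = (1.96 × 12.9 / 2.5)²
  = (10.113600)²
  = 102.2849

Round up to the nearest whole number: n = 103

103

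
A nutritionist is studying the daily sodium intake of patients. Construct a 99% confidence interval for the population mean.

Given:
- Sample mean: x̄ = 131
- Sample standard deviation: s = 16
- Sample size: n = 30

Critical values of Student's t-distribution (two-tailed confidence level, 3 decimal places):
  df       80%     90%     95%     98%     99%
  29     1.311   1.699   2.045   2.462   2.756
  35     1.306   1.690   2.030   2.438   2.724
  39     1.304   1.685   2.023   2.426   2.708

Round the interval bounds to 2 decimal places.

The population standard deviation σ is unknown (only the sample standard deviation s is given), so use a t-interval with df = n - 1 = 30 - 1 = 29.

For 99% confidence with df = 29, t* = 2.756 (from t-table)

Standard error: SE = s/√n = 16/√30 = 2.921187

Margin of error: E = t* × SE = 2.756 × 2.921187 = 8.0508

T-interval: x̄ ± E = 131 ± 8.0508 = (122.9492, 139.0508)

Rounded to 2 decimal places:

(122.95, 139.05)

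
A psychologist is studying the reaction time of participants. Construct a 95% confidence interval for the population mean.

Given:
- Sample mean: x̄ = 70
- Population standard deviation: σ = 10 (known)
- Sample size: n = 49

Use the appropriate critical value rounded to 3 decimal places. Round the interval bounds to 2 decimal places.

The population standard deviation σ is known, so use a z-interval (standard normal critical value).

For 95% confidence, z* = 1.96 (from standard normal table)

Standard error: SE = σ/√n = 10/√49 = 1.428571

Margin of error: E = z* × SE = 1.96 × 1.428571 = 2.8000

Z-interval: x̄ ± E = 70 ± 2.8000 = (67.2000, 72.8000)

Rounded to 2 decimal places:

(67.20, 72.80)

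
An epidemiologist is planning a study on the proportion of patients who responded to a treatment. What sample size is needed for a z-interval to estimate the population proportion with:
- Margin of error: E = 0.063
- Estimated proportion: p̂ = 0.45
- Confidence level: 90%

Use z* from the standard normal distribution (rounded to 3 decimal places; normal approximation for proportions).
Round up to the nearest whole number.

Using z* for proportion z-interval (normal approximation).

For 90% confidence, z* = 1.645 (from standard normal table)

Sample size formula for proportion z-interval: n = z*²p̂(1-p̂)/E²

n = 1.645² × 0.45 × 0.55 / 0.063²
  = 2.706025 × 0.2475 / 0.003969
  = 168.7431

Round up to the nearest whole number: n = 169

169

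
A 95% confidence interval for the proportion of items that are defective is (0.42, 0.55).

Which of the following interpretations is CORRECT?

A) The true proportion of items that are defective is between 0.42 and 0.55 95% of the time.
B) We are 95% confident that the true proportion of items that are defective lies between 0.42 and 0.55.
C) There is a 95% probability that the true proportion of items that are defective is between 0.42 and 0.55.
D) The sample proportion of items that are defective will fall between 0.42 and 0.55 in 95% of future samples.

A confidence interval represents our confidence in the procedure, not a probability statement about the parameter.

Key concept: If we repeated this sampling process many times and computed a 95% CI each time, about 95% of those intervals would contain the true population parameter.

For this specific interval (0.42, 0.55):
- Midpoint (point estimate): 0.485
- Margin of error: 0.065

The correct interpretation is the one stating confidence that the true parameter lies in the interval — option B.

B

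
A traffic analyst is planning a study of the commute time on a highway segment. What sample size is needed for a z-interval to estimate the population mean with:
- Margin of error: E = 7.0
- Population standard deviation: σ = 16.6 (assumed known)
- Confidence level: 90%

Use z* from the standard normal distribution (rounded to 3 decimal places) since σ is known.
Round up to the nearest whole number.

Using z* since population σ is known (z-interval formula).

For 90% confidence, z* = 1.645 (from standard normal table)

Sample size formula for z-interval: n = (z*σ/E)²

n = (1.645 × 16.6 / 7.0)²
  = (3.901000)²
  = 15.2178

Round up to the nearest whole number: n = 16

16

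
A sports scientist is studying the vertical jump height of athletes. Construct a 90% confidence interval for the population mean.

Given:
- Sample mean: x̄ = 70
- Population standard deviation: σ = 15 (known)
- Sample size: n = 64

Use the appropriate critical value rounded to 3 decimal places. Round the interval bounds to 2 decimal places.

The population standard deviation σ is known, so use a z-interval (standard normal critical value).

For 90% confidence, z* = 1.645 (from standard normal table)

Standard error: SE = σ/√n = 15/√64 = 1.875000

Margin of error: E = z* × SE = 1.645 × 1.875000 = 3.0844

Z-interval: x̄ ± E = 70 ± 3.0844 = (66.9156, 73.0844)

Rounded to 2 decimal places:

(66.92, 73.08)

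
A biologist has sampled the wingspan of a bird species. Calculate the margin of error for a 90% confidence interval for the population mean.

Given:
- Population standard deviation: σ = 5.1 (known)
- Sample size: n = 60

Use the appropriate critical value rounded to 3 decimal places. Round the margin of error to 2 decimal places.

The population standard deviation σ is known, so use the z-interval margin of error formula.

For 90% confidence, z* = 1.645 (from standard normal table)

Margin of error formula for z-interval: E = z* × σ/√n

E = 1.645 × 5.1/√60
  = 1.645 × 0.658407
  = 1.0831

Rounded to 2 decimal places:

1.08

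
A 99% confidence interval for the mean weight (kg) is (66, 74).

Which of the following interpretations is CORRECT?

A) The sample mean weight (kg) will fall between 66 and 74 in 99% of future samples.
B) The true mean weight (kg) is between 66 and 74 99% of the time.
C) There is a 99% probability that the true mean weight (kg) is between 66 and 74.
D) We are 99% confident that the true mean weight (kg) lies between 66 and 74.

A confidence interval represents our confidence in the procedure, not a probability statement about the parameter.

Key concept: If we repeated this sampling process many times and computed a 99% CI each time, about 99% of those intervals would contain the true population parameter.

For this specific interval (66, 74):
- Midpoint (point estimate): 70
- Margin of error: 4

The correct interpretation is the one stating confidence that the true parameter lies in the interval — option D.

D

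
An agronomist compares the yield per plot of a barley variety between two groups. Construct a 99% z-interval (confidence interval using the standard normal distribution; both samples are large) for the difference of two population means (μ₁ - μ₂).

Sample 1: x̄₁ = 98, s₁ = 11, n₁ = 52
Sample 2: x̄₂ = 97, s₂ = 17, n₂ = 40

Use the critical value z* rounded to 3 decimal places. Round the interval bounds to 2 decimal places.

Both samples are large (n₁ = 52 ≥ 30, n₂ = 40 ≥ 30), so a z-interval for the difference of means applies.

Point estimate: x̄₁ - x̄₂ = 98 - 97 = 1

Standard error: SE = √(s₁²/n₁ + s₂²/n₂)
= √(11²/52 + 17²/40)
= √(2.326923 + 7.225000)
= 3.090619

For 99% confidence, z* = 2.576 (from standard normal table)
Margin of error: E = z* × SE = 2.576 × 3.090619 = 7.9614

Z-interval: (x̄₁ - x̄₂) ± E = 1 ± 7.9614 = (-6.9614, 8.9614)

Rounded to 2 decimal places:

(-6.96, 8.96)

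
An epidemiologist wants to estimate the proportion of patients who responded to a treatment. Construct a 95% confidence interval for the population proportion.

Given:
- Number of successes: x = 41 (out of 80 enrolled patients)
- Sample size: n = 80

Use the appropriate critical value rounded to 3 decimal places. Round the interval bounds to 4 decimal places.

Sample proportion: p̂ = 41/80 = 0.512500

Check conditions for normal approximation:
  np̂ = 41 ≥ 10 ✓
  n(1-p̂) = 39 ≥ 10 ✓

The sample is large enough, so use a z-interval (normal approximation) for the proportion.

For 95% confidence, z* = 1.96 (from standard normal table)

Standard error: SE = √(p̂(1-p̂)/n) = √(0.512500×0.487500/80) = 0.05588423

Margin of error: E = z* × SE = 1.96 × 0.05588423 = 0.109533

Z-interval: p̂ ± E = 0.512500 ± 0.109533 = (0.402967, 0.622033)

Rounded to 4 decimal places:

(0.4030, 0.6220)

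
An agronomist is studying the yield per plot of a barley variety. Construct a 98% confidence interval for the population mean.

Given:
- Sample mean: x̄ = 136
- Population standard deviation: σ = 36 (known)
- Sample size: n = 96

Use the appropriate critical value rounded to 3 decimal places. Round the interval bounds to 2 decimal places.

The population standard deviation σ is known, so use a z-interval (standard normal critical value).

For 98% confidence, z* = 2.326 (from standard normal table)

Standard error: SE = σ/√n = 36/√96 = 3.674235

Margin of error: E = z* × SE = 2.326 × 3.674235 = 8.5463

Z-interval: x̄ ± E = 136 ± 8.5463 = (127.4537, 144.5463)

Rounded to 2 decimal places:

(127.45, 144.55)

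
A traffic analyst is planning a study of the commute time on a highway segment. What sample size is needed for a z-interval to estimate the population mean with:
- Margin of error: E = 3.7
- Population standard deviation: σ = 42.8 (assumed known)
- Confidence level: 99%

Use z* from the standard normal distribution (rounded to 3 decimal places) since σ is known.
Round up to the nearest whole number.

Using z* since population σ is known (z-interval formula).

For 99% confidence, z* = 2.576 (from standard normal table)

Sample size formula for z-interval: n = (z*σ/E)²

n = (2.576 × 42.8 / 3.7)²
  = (29.798054)²
  = 887.9240

Round up to the nearest whole number: n = 888

888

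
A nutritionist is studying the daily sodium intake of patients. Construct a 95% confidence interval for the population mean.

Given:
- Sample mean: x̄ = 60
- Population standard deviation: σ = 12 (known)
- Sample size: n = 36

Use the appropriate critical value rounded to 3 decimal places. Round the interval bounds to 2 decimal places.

The population standard deviation σ is known, so use a z-interval (standard normal critical value).

For 95% confidence, z* = 1.96 (from standard normal table)

Standard error: SE = σ/√n = 12/√36 = 2.000000

Margin of error: E = z* × SE = 1.96 × 2.000000 = 3.9200

Z-interval: x̄ ± E = 60 ± 3.9200 = (56.0800, 63.9200)

Rounded to 2 decimal places:

(56.08, 63.92)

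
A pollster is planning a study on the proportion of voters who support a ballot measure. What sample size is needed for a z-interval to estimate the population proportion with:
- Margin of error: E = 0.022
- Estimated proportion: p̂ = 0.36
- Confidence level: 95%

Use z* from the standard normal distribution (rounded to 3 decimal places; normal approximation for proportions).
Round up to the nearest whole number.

Using z* for proportion z-interval (normal approximation).

For 95% confidence, z* = 1.96 (from standard normal table)

Sample size formula for proportion z-interval: n = z*²p̂(1-p̂)/E²

n = 1.96² × 0.36 × 0.64 / 0.022²
  = 3.8416 × 0.2304 / 0.000484
  = 1828.7286

Round up to the nearest whole number: n = 1829

1829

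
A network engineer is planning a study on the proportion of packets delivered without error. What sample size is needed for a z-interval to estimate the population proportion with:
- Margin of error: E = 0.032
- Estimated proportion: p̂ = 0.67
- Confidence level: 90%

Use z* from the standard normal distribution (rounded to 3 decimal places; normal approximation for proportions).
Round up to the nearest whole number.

Using z* for proportion z-interval (normal approximation).

For 90% confidence, z* = 1.645 (from standard normal table)

Sample size formula for proportion z-interval: n = z*²p̂(1-p̂)/E²

n = 1.645² × 0.67 × 0.33 / 0.032²
  = 2.706025 × 0.2211 / 0.001024
  = 584.2794

Round up to the nearest whole number: n = 585

585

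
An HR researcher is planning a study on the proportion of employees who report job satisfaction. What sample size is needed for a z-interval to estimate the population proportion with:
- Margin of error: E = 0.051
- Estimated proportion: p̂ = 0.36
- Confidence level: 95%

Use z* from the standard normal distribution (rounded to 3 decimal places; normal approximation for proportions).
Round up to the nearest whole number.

Using z* for proportion z-interval (normal approximation).

For 95% confidence, z* = 1.96 (from standard normal table)

Sample size formula for proportion z-interval: n = z*²p̂(1-p̂)/E²

n = 1.96² × 0.36 × 0.64 / 0.051²
  = 3.8416 × 0.2304 / 0.002601
  = 340.2940

Round up to the nearest whole number: n = 341

341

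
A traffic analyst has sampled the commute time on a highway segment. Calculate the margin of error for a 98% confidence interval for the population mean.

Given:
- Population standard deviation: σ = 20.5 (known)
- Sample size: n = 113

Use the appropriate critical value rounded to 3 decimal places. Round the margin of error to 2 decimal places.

The population standard deviation σ is known, so use the z-interval margin of error formula.

For 98% confidence, z* = 2.326 (from standard normal table)

Margin of error formula for z-interval: E = z* × σ/√n

E = 2.326 × 20.5/√113
  = 2.326 × 1.928478
  = 4.4856

Rounded to 2 decimal places:

4.49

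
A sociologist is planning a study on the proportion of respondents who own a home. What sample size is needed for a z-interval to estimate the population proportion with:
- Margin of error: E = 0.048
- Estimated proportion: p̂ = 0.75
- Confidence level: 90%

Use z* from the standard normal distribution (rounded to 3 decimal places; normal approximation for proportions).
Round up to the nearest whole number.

Using z* for proportion z-interval (normal approximation).

For 90% confidence, z* = 1.645 (from standard normal table)

Sample size formula for proportion z-interval: n = z*²p̂(1-p̂)/E²

n = 1.645² × 0.75 × 0.25 / 0.048²
  = 2.706025 × 0.1875 / 0.002304
  = 220.2169

Round up to the nearest whole number: n = 221

221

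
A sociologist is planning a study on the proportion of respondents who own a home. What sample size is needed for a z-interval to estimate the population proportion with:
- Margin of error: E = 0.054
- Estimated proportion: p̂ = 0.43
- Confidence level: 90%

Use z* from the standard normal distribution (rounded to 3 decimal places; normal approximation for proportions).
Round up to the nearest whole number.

Using z* for proportion z-interval (normal approximation).

For 90% confidence, z* = 1.645 (from standard normal table)

Sample size formula for proportion z-interval: n = z*²p̂(1-p̂)/E²

n = 1.645² × 0.43 × 0.57 / 0.054²
  = 2.706025 × 0.2451 / 0.002916
  = 227.4509

Round up to the nearest whole number: n = 228

228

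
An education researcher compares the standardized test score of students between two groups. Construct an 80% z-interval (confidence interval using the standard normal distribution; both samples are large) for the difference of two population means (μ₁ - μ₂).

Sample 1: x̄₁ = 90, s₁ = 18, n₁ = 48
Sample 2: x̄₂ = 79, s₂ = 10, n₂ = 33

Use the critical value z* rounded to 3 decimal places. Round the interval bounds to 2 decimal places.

Both samples are large (n₁ = 48 ≥ 30, n₂ = 33 ≥ 30), so a z-interval for the difference of means applies.

Point estimate: x̄₁ - x̄₂ = 90 - 79 = 11

Standard error: SE = √(s₁²/n₁ + s₂²/n₂)
= √(18²/48 + 10²/33)
= √(6.750000 + 3.030303)
= 3.127348

For 80% confidence, z* = 1.282 (from standard normal table)
Margin of error: E = z* × SE = 1.282 × 3.127348 = 4.0093

Z-interval: (x̄₁ - x̄₂) ± E = 11 ± 4.0093 = (6.9907, 15.0093)

Rounded to 2 decimal places:

(6.99, 15.01)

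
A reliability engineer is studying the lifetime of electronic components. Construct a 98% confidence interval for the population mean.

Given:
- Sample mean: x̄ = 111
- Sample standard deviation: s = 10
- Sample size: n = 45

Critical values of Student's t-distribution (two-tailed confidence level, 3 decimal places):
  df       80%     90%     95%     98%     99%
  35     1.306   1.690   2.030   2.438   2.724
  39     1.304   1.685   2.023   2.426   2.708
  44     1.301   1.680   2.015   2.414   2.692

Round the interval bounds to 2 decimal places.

The population standard deviation σ is unknown (only the sample standard deviation s is given), so use a t-interval with df = n - 1 = 45 - 1 = 44.

For 98% confidence with df = 44, t* = 2.414 (from t-table)

Standard error: SE = s/√n = 10/√45 = 1.490712

Margin of error: E = t* × SE = 2.414 × 1.490712 = 3.5986

T-interval: x̄ ± E = 111 ± 3.5986 = (107.4014, 114.5986)

Rounded to 2 decimal places:

(107.40, 114.60)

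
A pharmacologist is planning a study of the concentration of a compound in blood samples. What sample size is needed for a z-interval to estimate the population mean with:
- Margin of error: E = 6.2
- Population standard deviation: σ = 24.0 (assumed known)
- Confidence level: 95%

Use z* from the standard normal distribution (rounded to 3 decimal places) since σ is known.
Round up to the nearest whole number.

Using z* since population σ is known (z-interval formula).

For 95% confidence, z* = 1.96 (from standard normal table)

Sample size formula for z-interval: n = (z*σ/E)²

n = (1.96 × 24.0 / 6.2)²
  = (7.587097)²
  = 57.5640

Round up to the nearest whole number: n = 58

58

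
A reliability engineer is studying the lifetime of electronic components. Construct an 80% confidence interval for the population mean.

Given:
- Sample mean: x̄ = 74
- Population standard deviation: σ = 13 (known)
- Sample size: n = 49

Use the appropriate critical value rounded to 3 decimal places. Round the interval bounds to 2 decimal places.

The population standard deviation σ is known, so use a z-interval (standard normal critical value).

For 80% confidence, z* = 1.282 (from standard normal table)

Standard error: SE = σ/√n = 13/√49 = 1.857143

Margin of error: E = z* × SE = 1.282 × 1.857143 = 2.3809

Z-interval: x̄ ± E = 74 ± 2.3809 = (71.6191, 76.3809)

Rounded to 2 decimal places:

(71.62, 76.38)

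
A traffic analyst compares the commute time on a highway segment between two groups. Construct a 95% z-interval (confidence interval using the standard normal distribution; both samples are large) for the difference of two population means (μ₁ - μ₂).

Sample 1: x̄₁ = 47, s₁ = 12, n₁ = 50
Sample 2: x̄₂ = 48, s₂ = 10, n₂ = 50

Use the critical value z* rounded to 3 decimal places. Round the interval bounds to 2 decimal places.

Both samples are large (n₁ = 50 ≥ 30, n₂ = 50 ≥ 30), so a z-interval for the difference of means applies.

Point estimate: x̄₁ - x̄₂ = 47 - 48 = -1

Standard error: SE = √(s₁²/n₁ + s₂²/n₂)
= √(12²/50 + 10²/50)
= √(2.880000 + 2.000000)
= 2.209072

For 95% confidence, z* = 1.96 (from standard normal table)
Margin of error: E = z* × SE = 1.96 × 2.209072 = 4.3298

Z-interval: (x̄₁ - x̄₂) ± E = -1 ± 4.3298 = (-5.3298, 3.3298)

Rounded to 2 decimal places:

(-5.33, 3.33)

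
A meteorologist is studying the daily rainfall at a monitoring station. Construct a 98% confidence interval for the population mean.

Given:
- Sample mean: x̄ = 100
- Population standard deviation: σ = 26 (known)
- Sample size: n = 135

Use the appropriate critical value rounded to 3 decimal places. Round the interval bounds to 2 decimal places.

The population standard deviation σ is known, so use a z-interval (standard normal critical value).

For 98% confidence, z* = 2.326 (from standard normal table)

Standard error: SE = σ/√n = 26/√135 = 2.237724

Margin of error: E = z* × SE = 2.326 × 2.237724 = 5.2049

Z-interval: x̄ ± E = 100 ± 5.2049 = (94.7951, 105.2049)

Rounded to 2 decimal places:

(94.80, 105.20)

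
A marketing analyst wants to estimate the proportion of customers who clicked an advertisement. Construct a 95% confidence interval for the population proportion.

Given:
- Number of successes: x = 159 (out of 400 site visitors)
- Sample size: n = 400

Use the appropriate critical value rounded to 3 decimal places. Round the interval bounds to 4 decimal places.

Sample proportion: p̂ = 159/400 = 0.397500

Check conditions for normal approximation:
  np̂ = 159 ≥ 10 ✓
  n(1-p̂) = 241 ≥ 10 ✓

The sample is large enough, so use a z-interval (normal approximation) for the proportion.

For 95% confidence, z* = 1.96 (from standard normal table)

Standard error: SE = √(p̂(1-p̂)/n) = √(0.397500×0.602500/400) = 0.02446905

Margin of error: E = z* × SE = 1.96 × 0.02446905 = 0.047959

Z-interval: p̂ ± E = 0.397500 ± 0.047959 = (0.349541, 0.445459)

Rounded to 4 decimal places:

(0.3495, 0.4455)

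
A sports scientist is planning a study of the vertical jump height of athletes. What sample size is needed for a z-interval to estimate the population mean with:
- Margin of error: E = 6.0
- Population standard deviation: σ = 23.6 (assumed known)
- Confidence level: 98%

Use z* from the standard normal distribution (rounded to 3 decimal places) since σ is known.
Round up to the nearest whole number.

Using z* since population σ is known (z-interval formula).

For 98% confidence, z* = 2.326 (from standard normal table)

Sample size formula for z-interval: n = (z*σ/E)²

n = (2.326 × 23.6 / 6.0)²
  = (9.148933)²
  = 83.7030

Round up to the nearest whole number: n = 84

84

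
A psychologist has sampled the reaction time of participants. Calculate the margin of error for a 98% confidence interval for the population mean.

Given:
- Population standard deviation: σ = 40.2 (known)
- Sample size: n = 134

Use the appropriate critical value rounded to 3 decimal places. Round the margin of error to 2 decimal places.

The population standard deviation σ is known, so use the z-interval margin of error formula.

For 98% confidence, z* = 2.326 (from standard normal table)

Margin of error formula for z-interval: E = z* × σ/√n

E = 2.326 × 40.2/√134
  = 2.326 × 3.472751
  = 8.0776

Rounded to 2 decimal places:

8.08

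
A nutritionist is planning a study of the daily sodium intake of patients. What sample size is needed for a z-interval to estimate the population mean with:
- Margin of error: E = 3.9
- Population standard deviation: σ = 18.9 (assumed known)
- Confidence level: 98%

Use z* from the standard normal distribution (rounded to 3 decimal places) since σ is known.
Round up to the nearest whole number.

Using z* since population σ is known (z-interval formula).

For 98% confidence, z* = 2.326 (from standard normal table)

Sample size formula for z-interval: n = (z*σ/E)²

n = (2.326 × 18.9 / 3.9)²
  = (11.272154)²
  = 127.0615

Round up to the nearest whole number: n = 128

128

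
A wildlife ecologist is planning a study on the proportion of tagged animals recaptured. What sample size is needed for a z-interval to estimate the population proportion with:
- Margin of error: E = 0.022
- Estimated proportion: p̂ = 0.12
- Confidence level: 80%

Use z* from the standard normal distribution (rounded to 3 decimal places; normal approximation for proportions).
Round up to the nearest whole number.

Using z* for proportion z-interval (normal approximation).

For 80% confidence, z* = 1.282 (from standard normal table)

Sample size formula for proportion z-interval: n = z*²p̂(1-p̂)/E²

n = 1.282² × 0.12 × 0.88 / 0.022²
  = 1.643524 × 0.1056 / 0.000484
  = 358.5871

Round up to the nearest whole number: n = 359

359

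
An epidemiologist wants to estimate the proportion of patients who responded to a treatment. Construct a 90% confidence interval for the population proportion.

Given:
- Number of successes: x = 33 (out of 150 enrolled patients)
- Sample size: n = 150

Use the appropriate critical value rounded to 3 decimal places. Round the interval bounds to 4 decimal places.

Sample proportion: p̂ = 33/150 = 0.220000

Check conditions for normal approximation:
  np̂ = 33 ≥ 10 ✓
  n(1-p̂) = 117 ≥ 10 ✓

The sample is large enough, so use a z-interval (normal approximation) for the proportion.

For 90% confidence, z* = 1.645 (from standard normal table)

Standard error: SE = √(p̂(1-p̂)/n) = √(0.220000×0.780000/150) = 0.03382307

Margin of error: E = z* × SE = 1.645 × 0.03382307 = 0.055639

Z-interval: p̂ ± E = 0.220000 ± 0.055639 = (0.164361, 0.275639)

Rounded to 4 decimal places:

(0.1644, 0.2756)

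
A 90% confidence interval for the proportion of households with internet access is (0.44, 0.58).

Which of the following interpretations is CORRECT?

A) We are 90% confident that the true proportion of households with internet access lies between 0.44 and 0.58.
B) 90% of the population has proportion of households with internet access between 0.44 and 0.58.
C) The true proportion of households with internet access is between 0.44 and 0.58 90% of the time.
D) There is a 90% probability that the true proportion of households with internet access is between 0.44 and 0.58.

A confidence interval represents our confidence in the procedure, not a probability statement about the parameter.

Key concept: If we repeated this sampling process many times and computed a 90% CI each time, about 90% of those intervals would contain the true population parameter.

For this specific interval (0.44, 0.58):
- Midpoint (point estimate): 0.51
- Margin of error: 0.07

The correct interpretation is the one stating confidence that the true parameter lies in the interval — option A.

A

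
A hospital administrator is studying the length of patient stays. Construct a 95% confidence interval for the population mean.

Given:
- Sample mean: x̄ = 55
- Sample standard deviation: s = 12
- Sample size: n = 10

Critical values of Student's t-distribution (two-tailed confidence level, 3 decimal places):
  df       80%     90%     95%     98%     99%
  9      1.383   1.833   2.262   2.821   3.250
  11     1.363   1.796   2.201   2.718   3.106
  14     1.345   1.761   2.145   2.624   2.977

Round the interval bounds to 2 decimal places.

The population standard deviation σ is unknown (only the sample standard deviation s is given), so use a t-interval with df = n - 1 = 10 - 1 = 9.

For 95% confidence with df = 9, t* = 2.262 (from t-table)

Standard error: SE = s/√n = 12/√10 = 3.794733

Margin of error: E = t* × SE = 2.262 × 3.794733 = 8.5837

T-interval: x̄ ± E = 55 ± 8.5837 = (46.4163, 63.5837)

Rounded to 2 decimal places:

(46.42, 63.58)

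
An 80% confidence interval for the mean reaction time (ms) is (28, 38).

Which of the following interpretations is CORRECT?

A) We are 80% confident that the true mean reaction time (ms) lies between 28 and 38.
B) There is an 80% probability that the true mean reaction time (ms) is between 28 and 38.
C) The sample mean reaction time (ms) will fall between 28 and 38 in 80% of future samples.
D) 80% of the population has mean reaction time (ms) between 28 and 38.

A confidence interval represents our confidence in the procedure, not a probability statement about the parameter.

Key concept: If we repeated this sampling process many times and computed an 80% CI each time, about 80% of those intervals would contain the true population parameter.

For this specific interval (28, 38):
- Midpoint (point estimate): 33
- Margin of error: 5

The correct interpretation is the one stating confidence that the true parameter lies in the interval — option A.

A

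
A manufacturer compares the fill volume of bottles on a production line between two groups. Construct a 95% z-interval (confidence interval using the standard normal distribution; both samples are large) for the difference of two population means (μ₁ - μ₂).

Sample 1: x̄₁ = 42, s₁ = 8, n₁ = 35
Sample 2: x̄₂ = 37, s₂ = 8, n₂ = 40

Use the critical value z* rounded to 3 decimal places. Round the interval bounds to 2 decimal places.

Both samples are large (n₁ = 35 ≥ 30, n₂ = 40 ≥ 30), so a z-interval for the difference of means applies.

Point estimate: x̄₁ - x̄₂ = 42 - 37 = 5

Standard error: SE = √(s₁²/n₁ + s₂²/n₂)
= √(8²/35 + 8²/40)
= √(1.828571 + 1.600000)
= 1.851640

For 95% confidence, z* = 1.96 (from standard normal table)
Margin of error: E = z* × SE = 1.96 × 1.851640 = 3.6292

Z-interval: (x̄₁ - x̄₂) ± E = 5 ± 3.6292 = (1.3708, 8.6292)

Rounded to 2 decimal places:

(1.37, 8.63)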